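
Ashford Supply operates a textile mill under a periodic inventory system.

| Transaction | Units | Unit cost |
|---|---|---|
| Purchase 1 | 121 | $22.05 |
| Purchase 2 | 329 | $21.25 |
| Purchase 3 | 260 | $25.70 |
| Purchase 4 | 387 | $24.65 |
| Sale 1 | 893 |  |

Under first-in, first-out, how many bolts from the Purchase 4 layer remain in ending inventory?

Sale 1 (893) [FIFO — oldest first]: 121 @ $22.05 + 329 @ $21.25 + 260 @ $25.70 + 183 @ $24.65 = $20,852.25
Ending inventory: 204 @ $24.65 = $5,028.60

204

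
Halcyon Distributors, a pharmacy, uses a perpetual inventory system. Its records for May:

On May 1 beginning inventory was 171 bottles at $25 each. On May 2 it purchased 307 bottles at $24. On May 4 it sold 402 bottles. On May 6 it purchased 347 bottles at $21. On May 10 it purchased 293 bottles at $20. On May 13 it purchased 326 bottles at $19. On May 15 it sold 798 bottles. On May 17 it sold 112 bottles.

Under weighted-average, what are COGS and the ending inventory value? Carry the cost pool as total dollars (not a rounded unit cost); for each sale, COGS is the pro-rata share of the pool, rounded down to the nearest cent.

COGS = $28,299.37; ending inventory = $2,684.63

After May 1: 171 on hand, pool $4,275.00 (≈ $25.0000 each)
After May 2: 478 on hand, pool $11,643.00 (≈ $24.3577 each)
May 4, sell 402: 402/478 × $11,643.00 → $9,791.81
After May 6: 423 on hand, pool $9,138.19 (≈ $21.6033 each)
After May 10: 716 on hand, pool $14,998.19 (≈ $20.9472 each)
After May 13: 1042 on hand, pool $21,192.19 (≈ $20.3380 each)
May 15, sell 798: 798/1042 × $21,192.19 → $16,229.71
May 17, sell 112: 112/244 × $4,962.48 → $2,277.85
Total COGS = $9,791.81 + $16,229.71 + $2,277.85 = $28,299.37
Ending inventory (cost pool remaining) = $2,684.63
Check: goods available $30,984.00 = COGS $28,299.37 + ending $2,684.63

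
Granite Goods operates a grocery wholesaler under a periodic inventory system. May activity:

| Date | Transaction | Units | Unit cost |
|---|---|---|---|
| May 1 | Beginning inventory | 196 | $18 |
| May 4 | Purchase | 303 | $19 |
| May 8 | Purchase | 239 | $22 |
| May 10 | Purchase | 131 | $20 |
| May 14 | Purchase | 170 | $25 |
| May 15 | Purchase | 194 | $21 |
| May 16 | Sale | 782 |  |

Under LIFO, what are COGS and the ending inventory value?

May 16, 782 sold [LIFO — newest first]: 194 @ $21 + 170 @ $25 + 131 @ $20 + 239 @ $22 + 48 @ $19 = $17,114
Ending inventory: 196 @ $18 + 255 @ $19 = $8,373
Check: goods available $25,487 = COGS $17,114 + ending $8,373

COGS = $17,114; ending inventory = $8,373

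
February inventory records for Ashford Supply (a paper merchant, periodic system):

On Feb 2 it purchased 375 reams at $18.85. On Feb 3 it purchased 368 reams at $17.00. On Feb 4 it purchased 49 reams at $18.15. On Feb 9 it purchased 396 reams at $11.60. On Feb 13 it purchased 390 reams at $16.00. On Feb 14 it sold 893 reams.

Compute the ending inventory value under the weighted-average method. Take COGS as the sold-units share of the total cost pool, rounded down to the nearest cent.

Ending inventory = $10,873.06

Feb 14, sell 893: 893/1578 × $25,047.70 → $14,174.64
Ending inventory (cost pool remaining) = $10,873.06
Check: goods available $25,047.70 = COGS $14,174.64 + ending $10,873.06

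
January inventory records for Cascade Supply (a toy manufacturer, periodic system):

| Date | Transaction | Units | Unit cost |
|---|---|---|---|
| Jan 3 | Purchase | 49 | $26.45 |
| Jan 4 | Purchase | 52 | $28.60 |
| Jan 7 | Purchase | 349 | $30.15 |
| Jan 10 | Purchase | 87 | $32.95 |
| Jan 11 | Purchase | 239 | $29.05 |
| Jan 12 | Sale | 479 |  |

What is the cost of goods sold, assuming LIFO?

COGS = $14,422.55

Jan 12, 479 sold [LIFO — newest first]: 239 @ $29.05 + 87 @ $32.95 + 153 @ $30.15 = $14,422.55
Ending inventory: 49 @ $26.45 + 52 @ $28.60 + 196 @ $30.15 = $8,692.65
Check: goods available $23,115.20 = COGS $14,422.55 + ending $8,692.65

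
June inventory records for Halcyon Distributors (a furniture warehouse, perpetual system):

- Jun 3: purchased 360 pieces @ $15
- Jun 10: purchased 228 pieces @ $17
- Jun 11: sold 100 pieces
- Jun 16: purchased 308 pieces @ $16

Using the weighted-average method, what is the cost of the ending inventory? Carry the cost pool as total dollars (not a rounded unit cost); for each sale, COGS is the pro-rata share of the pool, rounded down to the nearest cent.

Ending inventory = $12,626.45

After Jun 3: 360 on hand, pool $5,400.00 (≈ $15.0000 each)
After Jun 10: 588 on hand, pool $9,276.00 (≈ $15.7755 each)
Jun 11, sell 100: 100/588 × $9,276.00 → $1,577.55
After Jun 16: 796 on hand, pool $12,626.45 (≈ $15.8624 each)
Ending inventory (cost pool remaining) = $12,626.45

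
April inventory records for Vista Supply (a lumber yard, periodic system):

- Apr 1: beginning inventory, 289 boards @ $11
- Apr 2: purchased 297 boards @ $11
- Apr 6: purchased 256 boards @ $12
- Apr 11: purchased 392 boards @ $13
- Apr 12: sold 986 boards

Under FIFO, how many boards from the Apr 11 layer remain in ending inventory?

248

Apr 12, 986 sold [FIFO — oldest first]: 289 @ $11 + 297 @ $11 + 256 @ $12 + 144 @ $13 = $11,390
Ending inventory: 248 @ $13 = $3,224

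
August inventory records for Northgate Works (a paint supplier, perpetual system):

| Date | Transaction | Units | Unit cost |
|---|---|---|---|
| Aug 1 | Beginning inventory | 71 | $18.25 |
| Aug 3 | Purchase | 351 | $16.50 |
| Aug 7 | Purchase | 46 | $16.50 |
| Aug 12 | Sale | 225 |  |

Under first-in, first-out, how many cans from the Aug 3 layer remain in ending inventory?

Aug 12, 225 sold [FIFO — oldest first]: 71 @ $18.25 + 154 @ $16.50 = $3,836.75
Ending inventory: 197 @ $16.50 + 46 @ $16.50 = $4,009.50

197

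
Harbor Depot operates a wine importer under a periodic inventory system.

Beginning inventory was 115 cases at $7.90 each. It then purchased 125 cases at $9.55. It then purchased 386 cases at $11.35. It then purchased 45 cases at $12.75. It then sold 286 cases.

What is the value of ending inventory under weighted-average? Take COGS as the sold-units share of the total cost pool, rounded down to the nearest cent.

Sale 1, sell 286: 286/671 × $7,057.10 → $3,007.94
Ending inventory (cost pool remaining) = $4,049.16

Ending inventory = $4,049.16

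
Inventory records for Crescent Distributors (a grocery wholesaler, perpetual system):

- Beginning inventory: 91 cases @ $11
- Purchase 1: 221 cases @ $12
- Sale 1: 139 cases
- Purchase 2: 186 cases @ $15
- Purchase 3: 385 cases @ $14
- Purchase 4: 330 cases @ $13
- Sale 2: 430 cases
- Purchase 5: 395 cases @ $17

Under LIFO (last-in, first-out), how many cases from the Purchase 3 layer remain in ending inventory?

Sale 1 (139) [LIFO — newest first]: 139 @ $12 = $1,668
Sale 2 (430) [LIFO — newest first]: 330 @ $13 + 100 @ $14 = $5,690
Total COGS = $1,668 + $5,690 = $7,358
Ending inventory: 91 @ $11 + 82 @ $12 + 186 @ $15 + 285 @ $14 + 395 @ $17 = $15,480
Check: goods available $22,838 = COGS $7,358 + ending $15,480

285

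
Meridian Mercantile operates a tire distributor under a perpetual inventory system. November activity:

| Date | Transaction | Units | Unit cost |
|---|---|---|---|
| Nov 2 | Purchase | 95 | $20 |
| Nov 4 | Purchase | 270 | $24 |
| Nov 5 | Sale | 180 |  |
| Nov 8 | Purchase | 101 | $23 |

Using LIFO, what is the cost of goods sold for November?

COGS = $4,320

Nov 5, 180 sold [LIFO — newest first]: 180 @ $24 = $4,320
Ending inventory: 95 @ $20 + 90 @ $24 + 101 @ $23 = $6,383
Check: goods available $10,703 = COGS $4,320 + ending $6,383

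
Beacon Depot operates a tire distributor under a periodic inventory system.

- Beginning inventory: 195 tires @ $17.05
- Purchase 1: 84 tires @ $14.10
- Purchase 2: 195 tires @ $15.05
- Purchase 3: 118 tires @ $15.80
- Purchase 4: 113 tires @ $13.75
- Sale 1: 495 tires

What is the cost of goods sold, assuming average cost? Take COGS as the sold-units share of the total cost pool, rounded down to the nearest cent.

COGS = $7,626.54

Sale 1, sell 495: 495/705 × $10,862.05 → $7,626.54
Ending inventory (cost pool remaining) = $3,235.51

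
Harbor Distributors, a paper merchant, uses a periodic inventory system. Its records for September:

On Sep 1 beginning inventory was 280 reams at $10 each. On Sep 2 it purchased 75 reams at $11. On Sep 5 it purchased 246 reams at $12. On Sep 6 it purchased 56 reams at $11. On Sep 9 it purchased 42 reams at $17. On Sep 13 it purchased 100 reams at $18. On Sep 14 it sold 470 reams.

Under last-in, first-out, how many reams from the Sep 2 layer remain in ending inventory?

Sep 14, 470 sold [LIFO — newest first]: 100 @ $18 + 42 @ $17 + 56 @ $11 + 246 @ $12 + 26 @ $11 = $6,368
Ending inventory: 280 @ $10 + 49 @ $11 = $3,339

49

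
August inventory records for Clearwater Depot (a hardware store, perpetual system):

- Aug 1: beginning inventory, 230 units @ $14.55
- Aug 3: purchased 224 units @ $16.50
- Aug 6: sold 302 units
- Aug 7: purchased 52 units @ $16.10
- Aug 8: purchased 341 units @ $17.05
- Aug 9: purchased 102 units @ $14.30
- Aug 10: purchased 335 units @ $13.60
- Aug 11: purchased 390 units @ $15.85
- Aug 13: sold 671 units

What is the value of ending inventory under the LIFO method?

Ending inventory = $11,055.85

Aug 6, 302 sold [LIFO — newest first]: 224 @ $16.50 + 78 @ $14.55 = $4,830.90
Aug 13, 671 sold [LIFO — newest first]: 390 @ $15.85 + 281 @ $13.60 = $10,003.10
Total COGS = $4,830.90 + $10,003.10 = $14,834.00
Ending inventory: 152 @ $14.55 + 52 @ $16.10 + 341 @ $17.05 + 102 @ $14.30 + 54 @ $13.60 = $11,055.85
Check: goods available $25,889.85 = COGS $14,834.00 + ending $11,055.85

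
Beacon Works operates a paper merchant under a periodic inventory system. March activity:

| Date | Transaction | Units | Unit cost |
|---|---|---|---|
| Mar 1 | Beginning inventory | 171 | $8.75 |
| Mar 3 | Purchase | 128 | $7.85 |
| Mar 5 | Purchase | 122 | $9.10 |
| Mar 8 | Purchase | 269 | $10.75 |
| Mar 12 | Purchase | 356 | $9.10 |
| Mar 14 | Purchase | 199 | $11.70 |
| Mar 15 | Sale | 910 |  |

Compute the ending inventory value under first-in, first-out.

Mar 15, 910 sold [FIFO — oldest first]: 171 @ $8.75 + 128 @ $7.85 + 122 @ $9.10 + 269 @ $10.75 + 220 @ $9.10 = $8,505.00
Ending inventory: 136 @ $9.10 + 199 @ $11.70 = $3,565.90

Ending inventory = $3,565.90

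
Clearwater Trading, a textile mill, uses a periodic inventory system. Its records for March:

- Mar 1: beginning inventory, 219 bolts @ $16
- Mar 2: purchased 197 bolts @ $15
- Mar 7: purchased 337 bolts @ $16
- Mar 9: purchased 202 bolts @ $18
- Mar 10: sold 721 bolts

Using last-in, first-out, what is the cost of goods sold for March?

COGS = $11,758

Mar 10, 721 sold [LIFO — newest first]: 202 @ $18 + 337 @ $16 + 182 @ $15 = $11,758
Ending inventory: 219 @ $16 + 15 @ $15 = $3,729
Check: goods available $15,487 = COGS $11,758 + ending $3,729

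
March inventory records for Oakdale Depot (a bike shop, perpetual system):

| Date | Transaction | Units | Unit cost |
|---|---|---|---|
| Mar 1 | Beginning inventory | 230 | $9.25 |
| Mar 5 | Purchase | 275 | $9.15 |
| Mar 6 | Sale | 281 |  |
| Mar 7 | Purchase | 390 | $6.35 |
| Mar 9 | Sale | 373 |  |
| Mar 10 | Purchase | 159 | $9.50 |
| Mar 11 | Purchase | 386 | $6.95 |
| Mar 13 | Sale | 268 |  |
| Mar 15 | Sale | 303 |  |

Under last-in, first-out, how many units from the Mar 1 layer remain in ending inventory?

Mar 6, 281 sold [LIFO — newest first]: 275 @ $9.15 + 6 @ $9.25 = $2,571.75
Mar 9, 373 sold [LIFO — newest first]: 373 @ $6.35 = $2,368.55
Mar 13, 268 sold [LIFO — newest first]: 268 @ $6.95 = $1,862.60
Mar 15, 303 sold [LIFO — newest first]: 118 @ $6.95 + 159 @ $9.50 + 17 @ $6.35 + 9 @ $9.25 = $2,521.80
Total COGS = $2,571.75 + $2,368.55 + $1,862.60 + $2,521.80 = $9,324.70
Ending inventory: 215 @ $9.25 = $1,988.75
Check: goods available $11,313.45 = COGS $9,324.70 + ending $1,988.75

215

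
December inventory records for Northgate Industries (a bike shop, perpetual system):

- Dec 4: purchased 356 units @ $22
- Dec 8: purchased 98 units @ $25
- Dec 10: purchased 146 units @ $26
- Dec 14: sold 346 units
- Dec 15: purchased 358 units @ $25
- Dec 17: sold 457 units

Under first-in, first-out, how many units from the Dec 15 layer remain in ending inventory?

Dec 14, 346 sold [FIFO — oldest first]: 346 @ $22 = $7,612
Dec 17, 457 sold [FIFO — oldest first]: 10 @ $22 + 98 @ $25 + 146 @ $26 + 203 @ $25 = $11,541
Total COGS = $7,612 + $11,541 = $19,153
Ending inventory: 155 @ $25 = $3,875

155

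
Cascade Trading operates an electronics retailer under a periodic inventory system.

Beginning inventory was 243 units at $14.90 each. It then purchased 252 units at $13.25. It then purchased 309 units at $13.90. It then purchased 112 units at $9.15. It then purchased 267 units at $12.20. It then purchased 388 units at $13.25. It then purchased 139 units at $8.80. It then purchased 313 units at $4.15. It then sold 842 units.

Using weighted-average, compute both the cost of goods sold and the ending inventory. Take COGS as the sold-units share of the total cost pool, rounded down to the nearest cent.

Sale 1, sell 842: 842/2023 × $23,200.15 → $9,656.21
Ending inventory (cost pool remaining) = $13,543.94

COGS = $9,656.21; ending inventory = $13,543.94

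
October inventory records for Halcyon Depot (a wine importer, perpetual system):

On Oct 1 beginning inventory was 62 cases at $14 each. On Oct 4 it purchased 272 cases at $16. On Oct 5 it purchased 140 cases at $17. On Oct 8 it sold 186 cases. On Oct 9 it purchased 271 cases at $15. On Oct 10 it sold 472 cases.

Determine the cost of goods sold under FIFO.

COGS = $10,360

Oct 8, 186 sold [FIFO — oldest first]: 62 @ $14 + 124 @ $16 = $2,852
Oct 10, 472 sold [FIFO — oldest first]: 148 @ $16 + 140 @ $17 + 184 @ $15 = $7,508
Total COGS = $2,852 + $7,508 = $10,360
Ending inventory: 87 @ $15 = $1,305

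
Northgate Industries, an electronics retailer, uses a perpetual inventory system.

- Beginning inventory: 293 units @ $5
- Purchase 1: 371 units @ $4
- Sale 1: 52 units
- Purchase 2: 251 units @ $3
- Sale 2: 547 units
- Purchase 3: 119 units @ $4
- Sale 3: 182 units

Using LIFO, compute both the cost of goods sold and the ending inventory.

Sale 1 (52) [LIFO — newest first]: 52 @ $4 = $208
Sale 2 (547) [LIFO — newest first]: 251 @ $3 + 296 @ $4 = $1,937
Sale 3 (182) [LIFO — newest first]: 119 @ $4 + 23 @ $4 + 40 @ $5 = $768
Total COGS = $208 + $1,937 + $768 = $2,913
Ending inventory: 253 @ $5 = $1,265

COGS = $2,913; ending inventory = $1,265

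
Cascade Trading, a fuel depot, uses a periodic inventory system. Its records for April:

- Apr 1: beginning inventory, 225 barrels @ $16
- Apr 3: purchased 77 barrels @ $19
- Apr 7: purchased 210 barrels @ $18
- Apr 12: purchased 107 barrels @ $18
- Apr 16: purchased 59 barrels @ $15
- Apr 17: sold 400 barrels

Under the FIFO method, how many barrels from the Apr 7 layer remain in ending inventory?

112

Apr 17, 400 sold [FIFO — oldest first]: 225 @ $16 + 77 @ $19 + 98 @ $18 = $6,827
Ending inventory: 112 @ $18 + 107 @ $18 + 59 @ $15 = $4,827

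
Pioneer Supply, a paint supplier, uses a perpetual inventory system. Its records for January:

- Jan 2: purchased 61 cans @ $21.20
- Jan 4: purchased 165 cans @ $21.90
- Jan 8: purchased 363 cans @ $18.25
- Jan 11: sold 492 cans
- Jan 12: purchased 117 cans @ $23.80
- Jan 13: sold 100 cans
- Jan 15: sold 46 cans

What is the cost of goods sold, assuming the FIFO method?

Jan 11, 492 sold [FIFO — oldest first]: 61 @ $21.20 + 165 @ $21.90 + 266 @ $18.25 = $9,761.20
Jan 13, 100 sold [FIFO — oldest first]: 97 @ $18.25 + 3 @ $23.80 = $1,841.65
Jan 15, 46 sold [FIFO — oldest first]: 46 @ $23.80 = $1,094.80
Total COGS = $9,761.20 + $1,841.65 + $1,094.80 = $12,697.65
Ending inventory: 68 @ $23.80 = $1,618.40

COGS = $12,697.65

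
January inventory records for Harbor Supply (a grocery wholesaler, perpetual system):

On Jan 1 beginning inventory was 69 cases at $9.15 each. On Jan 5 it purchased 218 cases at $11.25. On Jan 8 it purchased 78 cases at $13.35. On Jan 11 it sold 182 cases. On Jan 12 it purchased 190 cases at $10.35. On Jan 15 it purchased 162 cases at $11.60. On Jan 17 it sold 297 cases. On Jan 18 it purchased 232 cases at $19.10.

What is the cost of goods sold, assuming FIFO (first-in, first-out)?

Jan 11, 182 sold [FIFO — oldest first]: 69 @ $9.15 + 113 @ $11.25 = $1,902.60
Jan 17, 297 sold [FIFO — oldest first]: 105 @ $11.25 + 78 @ $13.35 + 114 @ $10.35 = $3,402.45
Total COGS = $1,902.60 + $3,402.45 = $5,305.05
Ending inventory: 76 @ $10.35 + 162 @ $11.60 + 232 @ $19.10 = $7,097.00
Check: goods available $12,402.05 = COGS $5,305.05 + ending $7,097.00

COGS = $5,305.05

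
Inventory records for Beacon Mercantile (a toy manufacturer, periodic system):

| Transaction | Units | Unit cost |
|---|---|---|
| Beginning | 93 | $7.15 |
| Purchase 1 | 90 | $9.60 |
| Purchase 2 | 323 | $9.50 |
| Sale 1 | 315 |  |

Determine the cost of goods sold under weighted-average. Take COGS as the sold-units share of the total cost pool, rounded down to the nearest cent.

Sale 1, sell 315: 315/506 × $4,597.45 → $2,862.04
Ending inventory (cost pool remaining) = $1,735.41
Check: goods available $4,597.45 = COGS $2,862.04 + ending $1,735.41

COGS = $2,862.04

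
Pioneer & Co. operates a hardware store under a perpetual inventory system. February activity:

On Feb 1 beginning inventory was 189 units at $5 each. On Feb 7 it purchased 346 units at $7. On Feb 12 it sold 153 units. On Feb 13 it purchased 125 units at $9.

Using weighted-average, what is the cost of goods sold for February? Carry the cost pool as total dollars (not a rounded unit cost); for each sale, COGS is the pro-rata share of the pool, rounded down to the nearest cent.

COGS = $962.89

After Feb 1: 189 on hand, pool $945.00 (≈ $5.0000 each)
After Feb 7: 535 on hand, pool $3,367.00 (≈ $6.2935 each)
Feb 12, sell 153: 153/535 × $3,367.00 → $962.89
After Feb 13: 507 on hand, pool $3,529.11 (≈ $6.9608 each)
Ending inventory (cost pool remaining) = $3,529.11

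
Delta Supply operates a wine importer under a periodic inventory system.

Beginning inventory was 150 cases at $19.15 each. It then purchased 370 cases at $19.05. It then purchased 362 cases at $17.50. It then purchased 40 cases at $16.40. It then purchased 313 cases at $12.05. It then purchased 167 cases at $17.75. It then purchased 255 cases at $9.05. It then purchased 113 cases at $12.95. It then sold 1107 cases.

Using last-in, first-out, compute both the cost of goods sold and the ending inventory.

Sale 1 (1107) [LIFO — newest first]: 113 @ $12.95 + 255 @ $9.05 + 167 @ $17.75 + 313 @ $12.05 + 40 @ $16.40 + 219 @ $17.50 = $14,995.50
Ending inventory: 150 @ $19.15 + 370 @ $19.05 + 143 @ $17.50 = $12,423.50
Check: goods available $27,419.00 = COGS $14,995.50 + ending $12,423.50

COGS = $14,995.50; ending inventory = $12,423.50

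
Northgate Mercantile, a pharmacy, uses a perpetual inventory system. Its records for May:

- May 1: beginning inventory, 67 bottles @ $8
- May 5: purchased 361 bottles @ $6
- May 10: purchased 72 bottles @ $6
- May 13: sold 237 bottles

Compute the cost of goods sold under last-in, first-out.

COGS = $1,422

May 13, 237 sold [LIFO — newest first]: 72 @ $6 + 165 @ $6 = $1,422
Ending inventory: 67 @ $8 + 196 @ $6 = $1,712
Check: goods available $3,134 = COGS $1,422 + ending $1,712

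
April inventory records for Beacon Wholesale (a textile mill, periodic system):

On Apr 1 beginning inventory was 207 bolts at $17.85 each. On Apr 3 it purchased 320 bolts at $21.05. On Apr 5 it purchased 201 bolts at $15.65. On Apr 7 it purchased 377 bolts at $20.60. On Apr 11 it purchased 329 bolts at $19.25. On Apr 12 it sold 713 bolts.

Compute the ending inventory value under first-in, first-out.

Apr 12, 713 sold [FIFO — oldest first]: 207 @ $17.85 + 320 @ $21.05 + 186 @ $15.65 = $13,341.85
Ending inventory: 15 @ $15.65 + 377 @ $20.60 + 329 @ $19.25 = $14,334.20
Check: goods available $27,676.05 = COGS $13,341.85 + ending $14,334.20

Ending inventory = $14,334.20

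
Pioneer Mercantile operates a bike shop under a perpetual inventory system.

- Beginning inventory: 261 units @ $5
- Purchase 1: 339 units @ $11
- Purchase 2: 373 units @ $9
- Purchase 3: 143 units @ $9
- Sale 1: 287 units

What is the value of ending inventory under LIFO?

Sale 1 (287) [LIFO — newest first]: 143 @ $9 + 144 @ $9 = $2,583
Ending inventory: 261 @ $5 + 339 @ $11 + 229 @ $9 = $7,095

Ending inventory = $7,095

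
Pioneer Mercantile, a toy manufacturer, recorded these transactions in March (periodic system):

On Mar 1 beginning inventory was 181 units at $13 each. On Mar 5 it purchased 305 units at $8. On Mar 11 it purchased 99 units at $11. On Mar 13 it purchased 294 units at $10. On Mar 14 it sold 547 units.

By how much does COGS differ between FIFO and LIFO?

$203

FIFO COGS: 181 @ $13 + 305 @ $8 + 61 @ $11 = $5,464
LIFO COGS: 294 @ $10 + 99 @ $11 + 154 @ $8 = $5,261
Difference = |$5,464 − $5,261| = $203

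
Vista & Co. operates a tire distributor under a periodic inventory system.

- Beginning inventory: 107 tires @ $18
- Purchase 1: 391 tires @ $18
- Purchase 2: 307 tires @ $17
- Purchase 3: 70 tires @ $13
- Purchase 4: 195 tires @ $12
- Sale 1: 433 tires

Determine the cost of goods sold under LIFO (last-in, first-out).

COGS = $6,106

Sale 1 (433) [LIFO — newest first]: 195 @ $12 + 70 @ $13 + 168 @ $17 = $6,106
Ending inventory: 107 @ $18 + 391 @ $18 + 139 @ $17 = $11,327
Check: goods available $17,433 = COGS $6,106 + ending $11,327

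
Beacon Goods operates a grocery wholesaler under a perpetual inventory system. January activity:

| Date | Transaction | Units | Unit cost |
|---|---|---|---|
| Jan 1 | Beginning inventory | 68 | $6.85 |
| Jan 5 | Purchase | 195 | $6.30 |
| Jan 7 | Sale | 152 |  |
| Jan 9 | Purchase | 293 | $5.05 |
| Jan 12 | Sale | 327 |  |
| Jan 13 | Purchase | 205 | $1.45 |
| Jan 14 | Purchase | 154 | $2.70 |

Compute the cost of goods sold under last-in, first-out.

Jan 7, 152 sold [LIFO — newest first]: 152 @ $6.30 = $957.60
Jan 12, 327 sold [LIFO — newest first]: 293 @ $5.05 + 34 @ $6.30 = $1,693.85
Total COGS = $957.60 + $1,693.85 = $2,651.45
Ending inventory: 68 @ $6.85 + 9 @ $6.30 + 205 @ $1.45 + 154 @ $2.70 = $1,235.55

COGS = $2,651.45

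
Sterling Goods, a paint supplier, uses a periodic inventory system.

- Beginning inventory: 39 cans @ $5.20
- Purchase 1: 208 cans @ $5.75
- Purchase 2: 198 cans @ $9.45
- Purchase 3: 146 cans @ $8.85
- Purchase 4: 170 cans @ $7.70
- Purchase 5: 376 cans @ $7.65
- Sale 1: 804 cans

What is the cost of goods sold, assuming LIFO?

Sale 1 (804) [LIFO — newest first]: 376 @ $7.65 + 170 @ $7.70 + 146 @ $8.85 + 112 @ $9.45 = $6,535.90
Ending inventory: 39 @ $5.20 + 208 @ $5.75 + 86 @ $9.45 = $2,211.50

COGS = $6,535.90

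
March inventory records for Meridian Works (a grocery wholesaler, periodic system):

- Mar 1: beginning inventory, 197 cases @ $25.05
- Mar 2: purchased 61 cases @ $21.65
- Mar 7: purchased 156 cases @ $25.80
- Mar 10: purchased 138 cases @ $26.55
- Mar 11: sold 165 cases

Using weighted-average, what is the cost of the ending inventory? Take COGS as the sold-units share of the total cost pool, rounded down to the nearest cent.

Mar 11, sell 165: 165/552 × $13,944.20 → $4,168.10
Ending inventory (cost pool remaining) = $9,776.10
Check: goods available $13,944.20 = COGS $4,168.10 + ending $9,776.10

Ending inventory = $9,776.10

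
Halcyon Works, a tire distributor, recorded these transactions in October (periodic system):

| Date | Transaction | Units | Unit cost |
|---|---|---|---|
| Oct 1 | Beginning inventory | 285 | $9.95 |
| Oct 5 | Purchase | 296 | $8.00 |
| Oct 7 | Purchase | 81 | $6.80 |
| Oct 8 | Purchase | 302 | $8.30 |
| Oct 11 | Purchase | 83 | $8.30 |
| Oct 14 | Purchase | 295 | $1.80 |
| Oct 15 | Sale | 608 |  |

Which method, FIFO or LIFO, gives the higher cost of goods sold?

FIFO

FIFO COGS: 285 @ $9.95 + 296 @ $8.00 + 27 @ $6.80 = $5,387.35
LIFO COGS: 295 @ $1.80 + 83 @ $8.30 + 230 @ $8.30 = $3,128.90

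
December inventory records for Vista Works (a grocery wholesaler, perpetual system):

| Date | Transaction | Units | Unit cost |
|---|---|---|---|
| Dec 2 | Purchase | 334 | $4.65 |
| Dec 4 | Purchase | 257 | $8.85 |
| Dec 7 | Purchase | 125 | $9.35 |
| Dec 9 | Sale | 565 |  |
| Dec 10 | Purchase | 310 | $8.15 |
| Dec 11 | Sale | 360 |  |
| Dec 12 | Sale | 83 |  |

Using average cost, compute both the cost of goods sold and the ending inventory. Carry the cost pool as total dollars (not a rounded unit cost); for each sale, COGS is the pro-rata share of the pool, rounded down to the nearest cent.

COGS = $7,383.00; ending inventory = $139.80

After Dec 2: 334 on hand, pool $1,553.10 (≈ $4.6500 each)
After Dec 4: 591 on hand, pool $3,827.55 (≈ $6.4764 each)
After Dec 7: 716 on hand, pool $4,996.30 (≈ $6.9781 each)
Dec 9, sell 565: 565/716 × $4,996.30 → $3,942.61
After Dec 10: 461 on hand, pool $3,580.19 (≈ $7.7661 each)
Dec 11, sell 360: 360/461 × $3,580.19 → $2,795.80
Dec 12, sell 83: 83/101 × $784.39 → $644.59
Total COGS = $3,942.61 + $2,795.80 + $644.59 = $7,383.00
Ending inventory (cost pool remaining) = $139.80
Check: goods available $7,522.80 = COGS $7,383.00 + ending $139.80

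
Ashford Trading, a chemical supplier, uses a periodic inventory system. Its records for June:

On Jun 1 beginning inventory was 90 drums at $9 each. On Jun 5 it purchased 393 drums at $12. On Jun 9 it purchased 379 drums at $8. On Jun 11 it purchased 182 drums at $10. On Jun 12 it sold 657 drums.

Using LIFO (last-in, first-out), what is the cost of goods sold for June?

Jun 12, 657 sold [LIFO — newest first]: 182 @ $10 + 379 @ $8 + 96 @ $12 = $6,004
Ending inventory: 90 @ $9 + 297 @ $12 = $4,374

COGS = $6,004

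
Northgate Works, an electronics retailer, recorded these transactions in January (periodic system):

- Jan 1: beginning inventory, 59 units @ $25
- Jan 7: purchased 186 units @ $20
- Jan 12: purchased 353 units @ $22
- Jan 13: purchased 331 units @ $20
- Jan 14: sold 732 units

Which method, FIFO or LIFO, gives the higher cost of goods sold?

FIFO COGS: 59 @ $25 + 186 @ $20 + 353 @ $22 + 134 @ $20 = $15,641
LIFO COGS: 331 @ $20 + 353 @ $22 + 48 @ $20 = $15,346

FIFO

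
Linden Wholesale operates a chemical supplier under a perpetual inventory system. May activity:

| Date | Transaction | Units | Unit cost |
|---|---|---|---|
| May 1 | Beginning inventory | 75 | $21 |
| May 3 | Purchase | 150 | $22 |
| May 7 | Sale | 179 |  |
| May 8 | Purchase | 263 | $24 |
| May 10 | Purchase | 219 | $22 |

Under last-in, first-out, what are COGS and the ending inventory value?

May 7, 179 sold [LIFO — newest first]: 150 @ $22 + 29 @ $21 = $3,909
Ending inventory: 46 @ $21 + 263 @ $24 + 219 @ $22 = $12,096

COGS = $3,909; ending inventory = $12,096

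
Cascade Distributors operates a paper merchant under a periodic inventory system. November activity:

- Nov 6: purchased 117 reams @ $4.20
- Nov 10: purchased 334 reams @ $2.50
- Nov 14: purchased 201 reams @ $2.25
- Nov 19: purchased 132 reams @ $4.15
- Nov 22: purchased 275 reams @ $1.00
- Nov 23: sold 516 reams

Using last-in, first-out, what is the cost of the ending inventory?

Ending inventory = $1,533.40

Nov 23, 516 sold [LIFO — newest first]: 275 @ $1.00 + 132 @ $4.15 + 109 @ $2.25 = $1,068.05
Ending inventory: 117 @ $4.20 + 334 @ $2.50 + 92 @ $2.25 = $1,533.40
Check: goods available $2,601.45 = COGS $1,068.05 + ending $1,533.40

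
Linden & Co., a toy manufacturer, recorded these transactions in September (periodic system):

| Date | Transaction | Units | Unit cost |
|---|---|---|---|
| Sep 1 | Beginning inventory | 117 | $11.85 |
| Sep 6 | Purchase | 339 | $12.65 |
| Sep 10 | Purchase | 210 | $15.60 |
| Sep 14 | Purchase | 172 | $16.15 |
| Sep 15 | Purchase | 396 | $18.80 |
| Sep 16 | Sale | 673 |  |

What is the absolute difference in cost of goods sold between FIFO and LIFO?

$2,796.75

FIFO COGS: 117 @ $11.85 + 339 @ $12.65 + 210 @ $15.60 + 7 @ $16.15 = $9,063.85
LIFO COGS: 396 @ $18.80 + 172 @ $16.15 + 105 @ $15.60 = $11,860.60
Difference = |$9,063.85 − $11,860.60| = $2,796.75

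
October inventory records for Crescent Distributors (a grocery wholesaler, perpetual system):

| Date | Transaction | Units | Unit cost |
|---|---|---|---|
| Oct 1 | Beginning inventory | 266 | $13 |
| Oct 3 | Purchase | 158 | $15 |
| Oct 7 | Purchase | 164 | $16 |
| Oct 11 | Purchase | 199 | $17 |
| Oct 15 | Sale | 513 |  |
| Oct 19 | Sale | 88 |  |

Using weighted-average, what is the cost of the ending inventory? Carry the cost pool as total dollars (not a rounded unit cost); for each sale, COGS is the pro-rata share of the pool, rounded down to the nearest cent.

After Oct 1: 266 on hand, pool $3,458.00 (≈ $13.0000 each)
After Oct 3: 424 on hand, pool $5,828.00 (≈ $13.7453 each)
After Oct 7: 588 on hand, pool $8,452.00 (≈ $14.3741 each)
After Oct 11: 787 on hand, pool $11,835.00 (≈ $15.0381 each)
Oct 15, sell 513: 513/787 × $11,835.00 → $7,714.55
Oct 19, sell 88: 88/274 × $4,120.45 → $1,323.35
Total COGS = $7,714.55 + $1,323.35 = $9,037.90
Ending inventory (cost pool remaining) = $2,797.10
Check: goods available $11,835.00 = COGS $9,037.90 + ending $2,797.10

Ending inventory = $2,797.10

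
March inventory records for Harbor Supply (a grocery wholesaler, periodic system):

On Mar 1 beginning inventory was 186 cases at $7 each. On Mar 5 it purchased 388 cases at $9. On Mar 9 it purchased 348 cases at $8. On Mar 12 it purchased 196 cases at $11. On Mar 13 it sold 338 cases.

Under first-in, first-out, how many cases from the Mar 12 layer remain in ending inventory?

196

Mar 13, 338 sold [FIFO — oldest first]: 186 @ $7 + 152 @ $9 = $2,670
Ending inventory: 236 @ $9 + 348 @ $8 + 196 @ $11 = $7,064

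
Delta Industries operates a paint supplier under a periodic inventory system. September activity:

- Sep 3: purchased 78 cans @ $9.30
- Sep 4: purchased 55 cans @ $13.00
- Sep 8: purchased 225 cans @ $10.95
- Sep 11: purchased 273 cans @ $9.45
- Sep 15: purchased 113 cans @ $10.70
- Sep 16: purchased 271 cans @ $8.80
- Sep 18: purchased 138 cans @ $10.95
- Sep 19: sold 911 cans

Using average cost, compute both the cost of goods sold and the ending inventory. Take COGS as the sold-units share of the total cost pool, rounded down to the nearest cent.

COGS = $9,156.61; ending inventory = $2,432.39

Sep 19, sell 911: 911/1153 × $11,589.00 → $9,156.61
Ending inventory (cost pool remaining) = $2,432.39
Check: goods available $11,589.00 = COGS $9,156.61 + ending $2,432.39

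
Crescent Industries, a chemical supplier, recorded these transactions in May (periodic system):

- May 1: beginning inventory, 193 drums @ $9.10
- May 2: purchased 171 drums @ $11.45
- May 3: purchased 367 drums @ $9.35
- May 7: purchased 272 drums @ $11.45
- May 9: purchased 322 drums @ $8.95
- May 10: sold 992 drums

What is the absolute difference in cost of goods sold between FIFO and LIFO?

$351.45

FIFO COGS: 193 @ $9.10 + 171 @ $11.45 + 367 @ $9.35 + 261 @ $11.45 = $10,134.15
LIFO COGS: 322 @ $8.95 + 272 @ $11.45 + 367 @ $9.35 + 31 @ $11.45 = $9,782.70
Difference = |$10,134.15 − $9,782.70| = $351.45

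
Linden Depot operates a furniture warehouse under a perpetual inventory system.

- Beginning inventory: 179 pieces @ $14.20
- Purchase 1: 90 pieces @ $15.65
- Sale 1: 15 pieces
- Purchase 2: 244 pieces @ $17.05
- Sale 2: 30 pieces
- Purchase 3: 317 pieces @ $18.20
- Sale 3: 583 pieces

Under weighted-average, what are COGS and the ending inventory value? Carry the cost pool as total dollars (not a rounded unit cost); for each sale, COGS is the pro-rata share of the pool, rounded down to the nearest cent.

After Beginning: 179 on hand, pool $2,541.80 (≈ $14.2000 each)
After Purchase 1: 269 on hand, pool $3,950.30 (≈ $14.6851 each)
Sale 1, sell 15: 15/269 × $3,950.30 → $220.27
After Purchase 2: 498 on hand, pool $7,890.23 (≈ $15.8438 each)
Sale 2, sell 30: 30/498 × $7,890.23 → $475.31
After Purchase 3: 785 on hand, pool $13,184.32 (≈ $16.7953 each)
Sale 3, sell 583: 583/785 × $13,184.32 → $9,791.66
Total COGS = $220.27 + $475.31 + $9,791.66 = $10,487.24
Ending inventory (cost pool remaining) = $3,392.66
Check: goods available $13,879.90 = COGS $10,487.24 + ending $3,392.66

COGS = $10,487.24; ending inventory = $3,392.66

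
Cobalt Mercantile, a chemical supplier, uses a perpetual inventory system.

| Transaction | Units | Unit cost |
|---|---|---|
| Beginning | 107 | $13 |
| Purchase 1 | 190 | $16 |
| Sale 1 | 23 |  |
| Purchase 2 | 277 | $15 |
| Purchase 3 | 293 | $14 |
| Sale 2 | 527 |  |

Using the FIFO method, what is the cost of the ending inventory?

Ending inventory = $4,462

Sale 1 (23) [FIFO — oldest first]: 23 @ $13 = $299
Sale 2 (527) [FIFO — oldest first]: 84 @ $13 + 190 @ $16 + 253 @ $15 = $7,927
Total COGS = $299 + $7,927 = $8,226
Ending inventory: 24 @ $15 + 293 @ $14 = $4,462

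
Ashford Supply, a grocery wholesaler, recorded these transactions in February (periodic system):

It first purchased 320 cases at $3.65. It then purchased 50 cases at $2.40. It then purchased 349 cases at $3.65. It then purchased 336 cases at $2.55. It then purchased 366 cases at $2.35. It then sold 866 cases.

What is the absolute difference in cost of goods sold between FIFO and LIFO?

FIFO COGS: 320 @ $3.65 + 50 @ $2.40 + 349 @ $3.65 + 147 @ $2.55 = $2,936.70
LIFO COGS: 366 @ $2.35 + 336 @ $2.55 + 164 @ $3.65 = $2,315.50
Difference = |$2,936.70 − $2,315.50| = $621.20

$621.20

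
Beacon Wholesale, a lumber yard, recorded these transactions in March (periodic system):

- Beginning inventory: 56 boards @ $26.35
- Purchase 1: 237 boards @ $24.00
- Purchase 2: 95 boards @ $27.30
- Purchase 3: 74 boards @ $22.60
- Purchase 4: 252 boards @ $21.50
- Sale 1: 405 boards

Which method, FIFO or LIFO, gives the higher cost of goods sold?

FIFO

FIFO COGS: 56 @ $26.35 + 237 @ $24.00 + 95 @ $27.30 + 17 @ $22.60 = $10,141.30
LIFO COGS: 252 @ $21.50 + 74 @ $22.60 + 79 @ $27.30 = $9,247.10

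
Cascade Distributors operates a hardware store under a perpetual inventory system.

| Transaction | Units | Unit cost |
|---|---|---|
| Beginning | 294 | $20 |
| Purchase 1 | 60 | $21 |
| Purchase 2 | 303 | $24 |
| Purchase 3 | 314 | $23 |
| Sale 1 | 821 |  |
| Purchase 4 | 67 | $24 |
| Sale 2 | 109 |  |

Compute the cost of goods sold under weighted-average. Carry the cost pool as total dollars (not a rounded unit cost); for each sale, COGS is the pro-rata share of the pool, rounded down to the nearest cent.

After Beginning: 294 on hand, pool $5,880.00 (≈ $20.0000 each)
After Purchase 1: 354 on hand, pool $7,140.00 (≈ $20.1695 each)
After Purchase 2: 657 on hand, pool $14,412.00 (≈ $21.9361 each)
After Purchase 3: 971 on hand, pool $21,634.00 (≈ $22.2801 each)
Sale 1, sell 821: 821/971 × $21,634.00 → $18,291.98
After Purchase 4: 217 on hand, pool $4,950.02 (≈ $22.8112 each)
Sale 2, sell 109: 109/217 × $4,950.02 → $2,486.41
Total COGS = $18,291.98 + $2,486.41 = $20,778.39
Ending inventory (cost pool remaining) = $2,463.61
Check: goods available $23,242.00 = COGS $20,778.39 + ending $2,463.61

COGS = $20,778.39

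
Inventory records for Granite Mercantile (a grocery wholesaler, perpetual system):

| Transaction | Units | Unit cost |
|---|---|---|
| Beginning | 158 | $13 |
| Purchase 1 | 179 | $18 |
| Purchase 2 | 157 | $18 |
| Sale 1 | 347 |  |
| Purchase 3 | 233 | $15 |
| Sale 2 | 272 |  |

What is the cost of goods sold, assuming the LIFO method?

COGS = $10,193

Sale 1 (347) [LIFO — newest first]: 157 @ $18 + 179 @ $18 + 11 @ $13 = $6,191
Sale 2 (272) [LIFO — newest first]: 233 @ $15 + 39 @ $13 = $4,002
Total COGS = $6,191 + $4,002 = $10,193
Ending inventory: 108 @ $13 = $1,404
Check: goods available $11,597 = COGS $10,193 + ending $1,404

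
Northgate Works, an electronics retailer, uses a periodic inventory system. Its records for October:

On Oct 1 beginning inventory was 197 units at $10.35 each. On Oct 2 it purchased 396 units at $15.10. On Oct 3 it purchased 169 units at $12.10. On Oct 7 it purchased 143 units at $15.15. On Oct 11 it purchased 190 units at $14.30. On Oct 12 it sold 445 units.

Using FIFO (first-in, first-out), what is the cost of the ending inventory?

Ending inventory = $9,163.15

Oct 12, 445 sold [FIFO — oldest first]: 197 @ $10.35 + 248 @ $15.10 = $5,783.75
Ending inventory: 148 @ $15.10 + 169 @ $12.10 + 143 @ $15.15 + 190 @ $14.30 = $9,163.15
Check: goods available $14,946.90 = COGS $5,783.75 + ending $9,163.15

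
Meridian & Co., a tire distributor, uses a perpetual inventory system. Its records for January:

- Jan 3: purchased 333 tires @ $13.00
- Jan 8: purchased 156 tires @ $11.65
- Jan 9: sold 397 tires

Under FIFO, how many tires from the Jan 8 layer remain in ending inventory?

92

Jan 9, 397 sold [FIFO — oldest first]: 333 @ $13.00 + 64 @ $11.65 = $5,074.60
Ending inventory: 92 @ $11.65 = $1,071.80
Check: goods available $6,146.40 = COGS $5,074.60 + ending $1,071.80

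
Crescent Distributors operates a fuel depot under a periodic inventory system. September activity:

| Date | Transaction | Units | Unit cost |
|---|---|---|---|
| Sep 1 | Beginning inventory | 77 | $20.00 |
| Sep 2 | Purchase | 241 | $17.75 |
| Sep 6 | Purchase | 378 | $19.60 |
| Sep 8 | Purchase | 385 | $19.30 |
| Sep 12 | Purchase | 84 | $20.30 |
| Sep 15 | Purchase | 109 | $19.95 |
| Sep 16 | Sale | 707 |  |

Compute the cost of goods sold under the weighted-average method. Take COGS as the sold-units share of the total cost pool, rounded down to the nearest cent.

COGS = $13,616.57

Sep 16, sell 707: 707/1274 × $24,536.80 → $13,616.57
Ending inventory (cost pool remaining) = $10,920.23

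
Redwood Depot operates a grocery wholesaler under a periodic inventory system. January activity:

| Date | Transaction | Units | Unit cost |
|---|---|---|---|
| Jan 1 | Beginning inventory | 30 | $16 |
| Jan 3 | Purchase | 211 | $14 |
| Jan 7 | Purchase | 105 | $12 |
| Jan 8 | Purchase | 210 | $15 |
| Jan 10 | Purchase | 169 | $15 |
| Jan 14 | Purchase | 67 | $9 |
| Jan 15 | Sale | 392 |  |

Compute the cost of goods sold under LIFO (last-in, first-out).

COGS = $5,478

Jan 15, 392 sold [LIFO — newest first]: 67 @ $9 + 169 @ $15 + 156 @ $15 = $5,478
Ending inventory: 30 @ $16 + 211 @ $14 + 105 @ $12 + 54 @ $15 = $5,504
Check: goods available $10,982 = COGS $5,478 + ending $5,504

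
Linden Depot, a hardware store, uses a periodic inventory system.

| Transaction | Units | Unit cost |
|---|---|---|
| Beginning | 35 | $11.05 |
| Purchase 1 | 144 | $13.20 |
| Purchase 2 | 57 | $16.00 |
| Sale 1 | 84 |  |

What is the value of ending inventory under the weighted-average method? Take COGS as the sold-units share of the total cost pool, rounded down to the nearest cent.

Ending inventory = $2,060.73

Sale 1, sell 84: 84/236 × $3,199.55 → $1,138.82
Ending inventory (cost pool remaining) = $2,060.73
Check: goods available $3,199.55 = COGS $1,138.82 + ending $2,060.73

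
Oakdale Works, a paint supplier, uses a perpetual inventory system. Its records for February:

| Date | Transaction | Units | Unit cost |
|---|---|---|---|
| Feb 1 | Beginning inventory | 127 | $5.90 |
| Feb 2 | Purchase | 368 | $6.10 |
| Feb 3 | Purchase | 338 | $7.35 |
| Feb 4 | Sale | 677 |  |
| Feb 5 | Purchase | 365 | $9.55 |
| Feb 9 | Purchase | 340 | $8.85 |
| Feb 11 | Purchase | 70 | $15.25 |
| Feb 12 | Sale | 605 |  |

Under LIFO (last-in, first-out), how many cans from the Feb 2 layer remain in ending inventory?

Feb 4, 677 sold [LIFO — newest first]: 338 @ $7.35 + 339 @ $6.10 = $4,552.20
Feb 12, 605 sold [LIFO — newest first]: 70 @ $15.25 + 340 @ $8.85 + 195 @ $9.55 = $5,938.75
Total COGS = $4,552.20 + $5,938.75 = $10,490.95
Ending inventory: 127 @ $5.90 + 29 @ $6.10 + 170 @ $9.55 = $2,549.70

29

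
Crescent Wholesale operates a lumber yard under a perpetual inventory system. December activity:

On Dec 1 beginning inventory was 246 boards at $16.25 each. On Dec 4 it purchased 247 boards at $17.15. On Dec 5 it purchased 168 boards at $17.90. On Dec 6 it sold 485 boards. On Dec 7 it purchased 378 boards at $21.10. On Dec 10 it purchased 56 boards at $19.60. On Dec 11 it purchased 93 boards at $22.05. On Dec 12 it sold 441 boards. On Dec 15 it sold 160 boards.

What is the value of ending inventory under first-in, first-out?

Ending inventory = $2,227.05

Dec 6, 485 sold [FIFO — oldest first]: 246 @ $16.25 + 239 @ $17.15 = $8,096.35
Dec 12, 441 sold [FIFO — oldest first]: 8 @ $17.15 + 168 @ $17.90 + 265 @ $21.10 = $8,735.90
Dec 15, 160 sold [FIFO — oldest first]: 113 @ $21.10 + 47 @ $19.60 = $3,305.50
Total COGS = $8,096.35 + $8,735.90 + $3,305.50 = $20,137.75
Ending inventory: 9 @ $19.60 + 93 @ $22.05 = $2,227.05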